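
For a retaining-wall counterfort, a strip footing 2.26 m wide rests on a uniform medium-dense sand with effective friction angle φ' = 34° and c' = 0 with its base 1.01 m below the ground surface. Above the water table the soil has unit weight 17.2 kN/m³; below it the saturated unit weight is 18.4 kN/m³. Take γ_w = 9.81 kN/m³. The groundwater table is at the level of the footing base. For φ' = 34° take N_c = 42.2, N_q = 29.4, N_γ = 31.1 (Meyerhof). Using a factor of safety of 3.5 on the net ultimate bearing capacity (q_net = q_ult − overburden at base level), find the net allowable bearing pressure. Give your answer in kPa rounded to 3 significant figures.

q_all(net) ≈ 227 kPa

q = γ·D_f = 17.2 × 1.01 = 17.372 kPa.
For the ½γBN_γ term take γ' = 18.4 − 9.81 = 8.59 kN/m³ (soil below base is submerged).
q·N_q = 17.372 × 29.4 = 510.74 kPa
0.5·γ·B·N_γ = 0.5 × 8.59 × 2.26 × 31.1 = 301.88 kPa
q_ult = 510.74 + 301.88 = 812.62 kPa.
q_net = 812.62 − 17.372 = 795.24 kPa.
q_all(net) = 795.24 / 3.5 = 227.21 kPa.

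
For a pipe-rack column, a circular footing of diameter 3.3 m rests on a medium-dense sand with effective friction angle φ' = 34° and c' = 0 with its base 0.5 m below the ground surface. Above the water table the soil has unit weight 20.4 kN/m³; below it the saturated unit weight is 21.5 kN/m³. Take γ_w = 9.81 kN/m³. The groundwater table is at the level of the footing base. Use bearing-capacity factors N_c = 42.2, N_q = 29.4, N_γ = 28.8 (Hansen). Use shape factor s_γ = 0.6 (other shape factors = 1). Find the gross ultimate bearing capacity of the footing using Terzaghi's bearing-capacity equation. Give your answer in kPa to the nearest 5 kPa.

q_ult ≈ 635 kPa

q = γ·D_f = 20.4 × 0.5 = 10.2 kPa.
For the ½γBN_γ term take γ' = 21.5 − 9.81 = 11.69 kN/m³ (soil below base is submerged).
q·N_q = 10.2 × 29.4 = 299.88 kPa
0.5·γ·B·N_γ·s_γ = 0.5 × 11.69 × 3.3 × 28.8 × 0.6 = 333.31 kPa
q_ult = 299.88 + 333.31 = 633.19 kPa.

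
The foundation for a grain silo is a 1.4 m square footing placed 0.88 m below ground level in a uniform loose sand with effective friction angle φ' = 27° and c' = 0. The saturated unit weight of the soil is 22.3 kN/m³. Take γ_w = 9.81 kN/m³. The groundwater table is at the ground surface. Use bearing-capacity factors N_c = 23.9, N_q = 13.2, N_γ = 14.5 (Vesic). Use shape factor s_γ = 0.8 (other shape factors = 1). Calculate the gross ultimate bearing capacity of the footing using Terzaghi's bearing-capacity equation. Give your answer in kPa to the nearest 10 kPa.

Water table at ground surface, so effective unit weight γ' = 22.3 − 9.81 = 12.49 kN/m³ is used throughout; overburden q = 12.49 × 0.88 = 10.991 kPa; the same γ' applies in the ½γBN_γ term.
Surcharge term q·N_q = 10.991 × 13.2 = 145.08 kPa; self-weight term 0.5·γ·B·N_γ·s_γ = 0.5 × 12.49 × 1.4 × 14.5 × 0.8 = 101.42 kPa.
q_ult = 145.08 + 101.42 = 246.5 kPa.

q_ult ≈ 250 kPa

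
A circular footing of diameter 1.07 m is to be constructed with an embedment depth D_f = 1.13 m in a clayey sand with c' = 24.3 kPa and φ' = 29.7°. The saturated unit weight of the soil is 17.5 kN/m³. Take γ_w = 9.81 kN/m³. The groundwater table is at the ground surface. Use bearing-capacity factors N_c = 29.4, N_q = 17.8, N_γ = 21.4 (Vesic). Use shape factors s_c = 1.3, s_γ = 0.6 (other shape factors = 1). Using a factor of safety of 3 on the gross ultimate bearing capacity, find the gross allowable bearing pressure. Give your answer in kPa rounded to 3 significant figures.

γ' = 17.5 − 9.81 = 7.69 kN/m³ (submerged throughout). q = 7.69 × 1.13 = 8.6897 kPa; the same γ' applies in the ½γBN_γ term.
c·N_c·s_c = 24.3 × 29.4 × 1.3 = 928.75 kPa
q·N_q = 8.6897 × 17.8 = 154.68 kPa
0.5·γ·B·N_γ·s_γ = 0.5 × 7.69 × 1.07 × 21.4 × 0.6 = 52.826 kPa
q_ult = 928.75 + 154.68 + 52.826 = 1136.2 kPa.
q_all = 1136.2 / 3 = 378.75 kPa.

q_all ≈ 379 kPa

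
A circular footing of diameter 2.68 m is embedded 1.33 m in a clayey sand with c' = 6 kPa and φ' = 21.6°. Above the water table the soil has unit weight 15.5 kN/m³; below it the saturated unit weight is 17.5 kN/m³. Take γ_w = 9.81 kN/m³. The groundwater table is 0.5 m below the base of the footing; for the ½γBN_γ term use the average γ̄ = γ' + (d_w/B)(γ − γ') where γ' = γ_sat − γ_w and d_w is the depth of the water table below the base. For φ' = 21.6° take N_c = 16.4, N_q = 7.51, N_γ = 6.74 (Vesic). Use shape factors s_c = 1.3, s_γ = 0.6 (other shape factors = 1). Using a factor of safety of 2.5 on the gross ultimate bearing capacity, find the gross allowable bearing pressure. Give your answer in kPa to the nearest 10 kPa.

q_all ≈ 130 kPa

Effective surcharge at the founding depth q = γ·D_f = 15.5 × 1.33 = 20.615 kPa.
With d_w = 0.5 m < B, γ̄ = 7.69 + (0.5/2.68) × (15.5 − 7.69) = 9.1471 kN/m³.
q_ult = c·N_c·s_c + q·N_q + 0.5·γ·B·N_γ·s_γ
     = 6 × 16.4 × 1.3 + 20.615 × 7.51 + 0.5 × 9.1471 × 2.68 × 6.74 × 0.6
     = 127.92 + 154.82 + 49.568 = 332.31 kPa.
q_all = 332.31 / 2.5 = 132.92 kPa.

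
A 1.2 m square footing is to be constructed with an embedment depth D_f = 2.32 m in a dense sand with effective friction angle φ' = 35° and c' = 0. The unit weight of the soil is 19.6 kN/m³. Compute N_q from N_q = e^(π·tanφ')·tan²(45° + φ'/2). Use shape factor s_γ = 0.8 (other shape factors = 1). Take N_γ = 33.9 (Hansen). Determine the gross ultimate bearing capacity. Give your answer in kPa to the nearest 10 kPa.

q_ult ≈ 1830 kPa

tan35° = 0.7002, so N_q = e^(π×0.7002)·tan²(62.5°) = 9.023 × 3.69 = 33.3.
Overburden at base level: q = 19.6 × 2.32 = 45.472 kPa.
Surcharge term q·N_q = 45.472 × 33.296 = 1514 kPa; self-weight term 0.5·γ·B·N_γ·s_γ = 0.5 × 19.6 × 1.2 × 33.9 × 0.8 = 318.93 kPa.
q_ult = 1514 + 318.93 = 1833 kPa.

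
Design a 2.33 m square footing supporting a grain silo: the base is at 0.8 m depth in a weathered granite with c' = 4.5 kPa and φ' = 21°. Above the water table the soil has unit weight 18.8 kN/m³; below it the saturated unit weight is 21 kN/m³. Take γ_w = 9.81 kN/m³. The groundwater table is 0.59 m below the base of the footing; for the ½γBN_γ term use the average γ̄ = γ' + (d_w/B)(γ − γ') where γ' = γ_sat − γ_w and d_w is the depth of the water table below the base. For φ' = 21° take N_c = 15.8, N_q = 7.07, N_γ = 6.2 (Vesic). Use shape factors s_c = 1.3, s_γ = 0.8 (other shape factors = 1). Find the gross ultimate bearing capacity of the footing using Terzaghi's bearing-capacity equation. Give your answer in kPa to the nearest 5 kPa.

Overburden at base level: q = 18.8 × 0.8 = 15.04 kPa.
The water table is 0.59 m below the base (< B = 2.33 m), so the ½γBN_γ term uses γ̄ = γ' + (d_w/B)(γ − γ') = 11.19 + (0.59/2.33)(18.8 − 11.19) = 13.117 kN/m³.
Cohesion term c·N_c·s_c = 4.5 × 15.8 × 1.3 = 92.43 kPa; surcharge term q·N_q = 15.04 × 7.07 = 106.33 kPa; self-weight term 0.5·γ·B·N_γ·s_γ = 0.5 × 13.117 × 2.33 × 6.2 × 0.8 = 75.795 kPa.
q_ult = 92.43 + 106.33 + 75.795 = 274.56 kPa.

q_ult ≈ 275 kPa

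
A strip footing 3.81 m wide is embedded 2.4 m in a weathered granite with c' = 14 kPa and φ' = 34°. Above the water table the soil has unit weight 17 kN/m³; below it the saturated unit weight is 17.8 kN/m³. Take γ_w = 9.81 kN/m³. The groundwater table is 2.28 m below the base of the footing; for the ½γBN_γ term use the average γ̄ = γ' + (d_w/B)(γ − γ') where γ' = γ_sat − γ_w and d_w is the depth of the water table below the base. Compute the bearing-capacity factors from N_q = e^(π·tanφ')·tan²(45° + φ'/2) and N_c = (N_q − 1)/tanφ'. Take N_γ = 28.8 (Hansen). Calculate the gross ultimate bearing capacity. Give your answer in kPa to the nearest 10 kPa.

tan34° = 0.6745, so N_q = e^(π×0.6745)·tan²(62°) = 8.323 × 3.537 = 29.44.
N_c = (29.44 − 1)/tan34° = 42.16.
q = γ·D_f = 17 × 2.4 = 40.8 kPa.
γ' = 7.99 kN/m³; averaging over the depth B below the base, γ̄ = γ' + (d_w/B)(γ − γ') = 13.382 kN/m³.
c·N_c = 14 × 42.164 = 590.29 kPa
q·N_q = 40.8 × 29.44 = 1201.1 kPa
0.5·γ·B·N_γ = 0.5 × 13.382 × 3.81 × 28.8 = 734.18 kPa
q_ult = 590.29 + 1201.1 + 734.18 = 2525.6 kPa.

q_ult ≈ 2530 kPa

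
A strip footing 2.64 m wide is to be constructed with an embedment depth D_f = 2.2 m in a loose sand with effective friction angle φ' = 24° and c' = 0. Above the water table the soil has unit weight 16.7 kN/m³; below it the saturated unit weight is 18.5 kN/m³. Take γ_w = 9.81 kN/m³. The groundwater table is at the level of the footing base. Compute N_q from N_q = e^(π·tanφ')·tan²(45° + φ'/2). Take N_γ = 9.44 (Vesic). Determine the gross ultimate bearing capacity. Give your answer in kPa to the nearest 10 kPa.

tan24° = 0.4452, so N_q = e^(π×0.4452)·tan²(57°) = 4.05 × 2.371 = 9.6.
Overburden at base level: q = 16.7 × 2.2 = 36.74 kPa.
Below the base the soil is submerged, so the ½γBN_γ term uses γ' = 18.5 − 9.81 = 8.69 kN/m³.
Surcharge term q·N_q = 36.74 × 9.6034 = 352.83 kPa; self-weight term 0.5·γ·B·N_γ = 0.5 × 8.69 × 2.64 × 9.44 = 108.28 kPa.
q_ult = 352.83 + 108.28 = 461.11 kPa.

q_ult ≈ 460 kPa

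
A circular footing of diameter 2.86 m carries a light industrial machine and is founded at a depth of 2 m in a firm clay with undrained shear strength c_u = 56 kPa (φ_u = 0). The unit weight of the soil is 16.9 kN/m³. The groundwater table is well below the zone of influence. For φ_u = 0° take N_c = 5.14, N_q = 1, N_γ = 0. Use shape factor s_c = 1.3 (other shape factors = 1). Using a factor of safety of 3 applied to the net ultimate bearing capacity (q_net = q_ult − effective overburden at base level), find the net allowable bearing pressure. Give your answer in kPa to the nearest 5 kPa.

q_all(net) ≈ 125 kPa

Overburden at base level: q = 16.9 × 2 = 33.8 kPa.
Cohesion term c·N_c·s_c = 56 × 5.14 × 1.3 = 374.19 kPa; surcharge term q·N_q = 33.8 × 1 = 33.8 kPa.
q_ult = 374.19 + 33.8 = 407.99 kPa.
Net ultimate: q_net = 407.99 − 33.8 = 374.19 kPa.
q_all(net) = 374.19 / 3 = 124.73 kPa.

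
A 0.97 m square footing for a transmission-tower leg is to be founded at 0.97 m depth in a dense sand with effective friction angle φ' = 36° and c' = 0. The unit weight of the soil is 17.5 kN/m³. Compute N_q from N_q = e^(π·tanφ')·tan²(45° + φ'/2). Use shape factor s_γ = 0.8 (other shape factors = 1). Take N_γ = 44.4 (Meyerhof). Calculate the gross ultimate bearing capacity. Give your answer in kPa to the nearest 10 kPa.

tan36° = 0.7265, so N_q = e^(π×0.7265)·tan²(63°) = 9.801 × 3.852 = 37.75.
Effective surcharge at the founding depth q = γ·D_f = 17.5 × 0.97 = 16.975 kPa.
q_ult = q·N_q + 0.5·γ·B·N_γ·s_γ
     = 16.975 × 37.752 + 0.5 × 17.5 × 0.97 × 44.4 × 0.8
     = 640.85 + 301.48 = 942.32 kPa.

q_ult ≈ 940 kPa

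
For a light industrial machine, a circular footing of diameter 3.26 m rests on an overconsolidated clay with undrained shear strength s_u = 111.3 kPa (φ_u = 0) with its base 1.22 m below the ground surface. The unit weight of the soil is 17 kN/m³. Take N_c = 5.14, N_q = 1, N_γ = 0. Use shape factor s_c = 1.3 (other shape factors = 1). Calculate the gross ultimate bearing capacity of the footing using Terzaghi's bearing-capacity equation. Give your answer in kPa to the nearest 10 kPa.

Overburden at base level: q = 17 × 1.22 = 20.74 kPa.
Cohesion term c·N_c·s_c = 111.3 × 5.14 × 1.3 = 743.71 kPa; surcharge term q·N_q = 20.74 × 1 = 20.74 kPa.
q_ult = 743.71 + 20.74 = 764.45 kPa.

q_ult ≈ 760 kPa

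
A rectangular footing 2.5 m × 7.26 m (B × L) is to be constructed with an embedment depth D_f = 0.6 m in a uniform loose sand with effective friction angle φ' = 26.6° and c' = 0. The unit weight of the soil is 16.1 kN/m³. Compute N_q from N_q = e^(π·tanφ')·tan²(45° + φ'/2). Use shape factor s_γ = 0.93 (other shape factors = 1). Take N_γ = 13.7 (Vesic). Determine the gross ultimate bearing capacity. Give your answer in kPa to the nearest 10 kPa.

tan26.6° = 0.5008, so N_q = e^(π×0.5008)·tan²(58.3°) = 4.822 × 2.622 = 12.64.
Overburden at base level: q = 16.1 × 0.6 = 9.66 kPa.
Surcharge term q·N_q = 9.66 × 12.641 = 122.12 kPa; self-weight term 0.5·γ·B·N_γ·s_γ = 0.5 × 16.1 × 2.5 × 13.7 × 0.93 = 256.41 kPa.
q_ult = 122.12 + 256.41 = 378.53 kPa.

q_ult ≈ 380 kPa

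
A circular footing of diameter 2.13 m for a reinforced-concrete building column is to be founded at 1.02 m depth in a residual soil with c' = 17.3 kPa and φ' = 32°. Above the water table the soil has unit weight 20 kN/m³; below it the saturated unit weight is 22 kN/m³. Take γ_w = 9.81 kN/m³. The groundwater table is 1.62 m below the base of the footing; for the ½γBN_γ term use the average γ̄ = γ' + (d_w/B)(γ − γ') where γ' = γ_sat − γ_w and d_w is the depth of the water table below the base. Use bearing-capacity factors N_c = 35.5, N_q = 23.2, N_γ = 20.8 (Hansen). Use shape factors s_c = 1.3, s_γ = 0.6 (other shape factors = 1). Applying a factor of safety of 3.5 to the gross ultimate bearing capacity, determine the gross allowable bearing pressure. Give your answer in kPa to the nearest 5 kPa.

q_all ≈ 430 kPa

Effective surcharge at the founding depth q = γ·D_f = 20 × 1.02 = 20.4 kPa.
With d_w = 1.62 m < B, γ̄ = 12.19 + (1.62/2.13) × (20 − 12.19) = 18.13 kN/m³.
q_ult = c·N_c·s_c + q·N_q + 0.5·γ·B·N_γ·s_γ
     = 17.3 × 35.5 × 1.3 + 20.4 × 23.2 + 0.5 × 18.13 × 2.13 × 20.8 × 0.6
     = 798.39 + 473.28 + 240.97 = 1512.6 kPa.
q_all = q_ult / FS = 1512.6 / 3.5 = 432.18 kPa.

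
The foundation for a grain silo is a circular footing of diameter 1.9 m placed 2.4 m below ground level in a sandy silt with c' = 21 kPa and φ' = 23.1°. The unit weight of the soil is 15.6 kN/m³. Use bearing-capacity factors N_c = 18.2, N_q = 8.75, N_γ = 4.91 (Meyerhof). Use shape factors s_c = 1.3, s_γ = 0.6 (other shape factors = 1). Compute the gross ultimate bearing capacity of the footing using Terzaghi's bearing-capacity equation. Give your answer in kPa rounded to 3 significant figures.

q_ult ≈ 868 kPa

q = γ·D_f = 15.6 × 2.4 = 37.44 kPa.
c·N_c·s_c = 21 × 18.2 × 1.3 = 496.86 kPa
q·N_q = 37.44 × 8.75 = 327.6 kPa
0.5·γ·B·N_γ·s_γ = 0.5 × 15.6 × 1.9 × 4.91 × 0.6 = 43.66 kPa
q_ult = 496.86 + 327.6 + 43.66 = 868.12 kPa.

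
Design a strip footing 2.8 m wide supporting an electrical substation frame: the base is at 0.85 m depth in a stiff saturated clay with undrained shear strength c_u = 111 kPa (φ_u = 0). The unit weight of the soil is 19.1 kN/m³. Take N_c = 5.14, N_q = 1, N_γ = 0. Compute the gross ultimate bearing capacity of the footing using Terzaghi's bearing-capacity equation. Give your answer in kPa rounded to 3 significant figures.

q = γ·D_f = 19.1 × 0.85 = 16.235 kPa.
c·N_c = 111 × 5.14 = 570.54 kPa
q·N_q = 16.235 × 1 = 16.235 kPa
q_ult = 570.54 + 16.235 = 586.77 kPa.

q_ult ≈ 587 kPa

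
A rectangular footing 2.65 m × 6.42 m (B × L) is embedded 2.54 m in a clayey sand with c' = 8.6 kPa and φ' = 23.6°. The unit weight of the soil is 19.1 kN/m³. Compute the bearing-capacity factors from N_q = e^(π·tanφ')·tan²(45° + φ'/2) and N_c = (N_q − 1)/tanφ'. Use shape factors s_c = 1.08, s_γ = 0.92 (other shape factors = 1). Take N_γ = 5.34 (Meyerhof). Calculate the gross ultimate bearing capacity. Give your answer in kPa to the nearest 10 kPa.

tan23.6° = 0.4369, so N_q = e^(π×0.4369)·tan²(56.8°) = 3.945 × 2.335 = 9.21.
N_c = (9.21 − 1)/tan23.6° = 18.8.
Overburden at base level: q = 19.1 × 2.54 = 48.514 kPa.
Cohesion term c·N_c·s_c = 8.6 × 18.8 × 1.08 = 174.61 kPa; surcharge term q·N_q = 48.514 × 9.2134 = 446.98 kPa; self-weight term 0.5·γ·B·N_γ·s_γ = 0.5 × 19.1 × 2.65 × 5.34 × 0.92 = 124.33 kPa.
q_ult = 174.61 + 446.98 + 124.33 = 745.92 kPa.

q_ult ≈ 750 kPa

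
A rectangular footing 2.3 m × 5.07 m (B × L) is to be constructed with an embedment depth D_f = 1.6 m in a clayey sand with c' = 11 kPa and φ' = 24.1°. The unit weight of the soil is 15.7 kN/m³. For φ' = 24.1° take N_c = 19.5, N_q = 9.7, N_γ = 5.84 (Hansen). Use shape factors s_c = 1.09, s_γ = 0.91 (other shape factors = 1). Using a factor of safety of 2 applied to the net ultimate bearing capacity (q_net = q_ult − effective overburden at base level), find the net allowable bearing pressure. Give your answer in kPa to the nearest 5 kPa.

q_all(net) ≈ 275 kPa

q = γ·D_f = 15.7 × 1.6 = 25.12 kPa.
c·N_c·s_c = 11 × 19.5 × 1.09 = 233.81 kPa
q·N_q = 25.12 × 9.7 = 243.66 kPa
0.5·γ·B·N_γ·s_γ = 0.5 × 15.7 × 2.3 × 5.84 × 0.91 = 95.951 kPa
q_ult = 233.81 + 243.66 + 95.951 = 573.42 kPa.
Net ultimate: q_net = 573.42 − 25.12 = 548.3 kPa.
q_all(net) = 548.3 / 2 = 274.15 kPa.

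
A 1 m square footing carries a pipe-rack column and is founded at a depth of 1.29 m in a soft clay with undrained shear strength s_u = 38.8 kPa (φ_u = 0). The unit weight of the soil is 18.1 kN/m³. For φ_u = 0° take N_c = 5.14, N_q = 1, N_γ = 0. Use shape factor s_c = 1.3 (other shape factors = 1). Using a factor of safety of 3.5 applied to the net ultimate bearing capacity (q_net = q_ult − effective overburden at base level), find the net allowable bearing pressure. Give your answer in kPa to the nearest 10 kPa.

q_all(net) ≈ 70 kPa

q = γ·D_f = 18.1 × 1.29 = 23.349 kPa.
c·N_c·s_c = 38.8 × 5.14 × 1.3 = 259.26 kPa
q·N_q = 23.349 × 1 = 23.349 kPa
q_ult = 259.26 + 23.349 = 282.61 kPa.
Net ultimate: q_net = 282.61 − 23.349 = 259.26 kPa.
q_all(net) = 259.26 / 3.5 = 74.075 kPa.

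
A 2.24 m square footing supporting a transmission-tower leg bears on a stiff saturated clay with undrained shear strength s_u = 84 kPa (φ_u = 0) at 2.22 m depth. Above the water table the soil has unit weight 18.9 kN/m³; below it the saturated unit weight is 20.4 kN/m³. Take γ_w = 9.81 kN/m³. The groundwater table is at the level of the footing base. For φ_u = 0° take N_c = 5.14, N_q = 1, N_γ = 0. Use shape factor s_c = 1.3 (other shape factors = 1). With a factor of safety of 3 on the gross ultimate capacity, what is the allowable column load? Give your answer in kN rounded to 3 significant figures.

P_all ≈ 1010 kN

q = γ·D_f = 18.9 × 2.22 = 41.958 kPa.
c·N_c·s_c = 84 × 5.14 × 1.3 = 561.29 kPa
q·N_q = 41.958 × 1 = 41.958 kPa
q_ult = 561.29 + 41.958 = 603.25 kPa.
Gross allowable pressure q_all = 603.25 / 3 = 201.08 kPa.
Footing area = 5.0176 m², so allowable column load = 201.08 × 5.0176 = 1008.9 kN.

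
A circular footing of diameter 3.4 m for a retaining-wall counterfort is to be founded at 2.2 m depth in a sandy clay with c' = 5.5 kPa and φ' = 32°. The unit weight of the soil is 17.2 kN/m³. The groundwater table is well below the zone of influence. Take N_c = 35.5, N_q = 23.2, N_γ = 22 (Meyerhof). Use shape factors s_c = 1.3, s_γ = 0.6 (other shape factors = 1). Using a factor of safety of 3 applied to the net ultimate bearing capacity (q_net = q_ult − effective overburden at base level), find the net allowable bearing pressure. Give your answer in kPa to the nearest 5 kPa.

q_all(net) ≈ 495 kPa

q = γ·D_f = 17.2 × 2.2 = 37.84 kPa.
c·N_c·s_c = 5.5 × 35.5 × 1.3 = 253.83 kPa
q·N_q = 37.84 × 23.2 = 877.89 kPa
0.5·γ·B·N_γ·s_γ = 0.5 × 17.2 × 3.4 × 22 × 0.6 = 385.97 kPa
q_ult = 253.83 + 877.89 + 385.97 = 1517.7 kPa.
Net ultimate: q_net = 1517.7 − 37.84 = 1479.8 kPa.
q_all(net) = 1479.8 / 3 = 493.28 kPa.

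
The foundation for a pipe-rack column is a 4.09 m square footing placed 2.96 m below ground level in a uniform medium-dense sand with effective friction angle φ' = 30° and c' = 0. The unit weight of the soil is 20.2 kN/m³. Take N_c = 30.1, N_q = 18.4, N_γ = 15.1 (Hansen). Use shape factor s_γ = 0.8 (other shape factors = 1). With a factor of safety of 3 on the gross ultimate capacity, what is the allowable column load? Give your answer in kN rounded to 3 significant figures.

Effective surcharge at the founding depth q = γ·D_f = 20.2 × 2.96 = 59.792 kPa.
q_ult = q·N_q + 0.5·γ·B·N_γ·s_γ
     = 59.792 × 18.4 + 0.5 × 20.2 × 4.09 × 15.1 × 0.8
     = 1100.2 + 499.01 = 1599.2 kPa.
Gross allowable pressure q_all = 1599.2 / 3 = 533.06 kPa.
Footing area = 16.7281 m², so allowable column load = 533.06 × 16.7281 = 8917.1 kN.

P_all ≈ 8920 kN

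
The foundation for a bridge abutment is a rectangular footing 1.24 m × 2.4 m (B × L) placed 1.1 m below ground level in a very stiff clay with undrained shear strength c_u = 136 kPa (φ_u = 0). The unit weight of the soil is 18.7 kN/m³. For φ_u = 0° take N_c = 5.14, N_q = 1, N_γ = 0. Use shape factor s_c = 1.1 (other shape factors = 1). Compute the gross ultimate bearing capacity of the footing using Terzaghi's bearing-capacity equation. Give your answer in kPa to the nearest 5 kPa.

q_ult ≈ 790 kPa

Overburden at base level: q = 18.7 × 1.1 = 20.57 kPa.
Cohesion term c·N_c·s_c = 136 × 5.14 × 1.1 = 768.94 kPa; surcharge term q·N_q = 20.57 × 1 = 20.57 kPa.
q_ult = 768.94 + 20.57 = 789.51 kPa.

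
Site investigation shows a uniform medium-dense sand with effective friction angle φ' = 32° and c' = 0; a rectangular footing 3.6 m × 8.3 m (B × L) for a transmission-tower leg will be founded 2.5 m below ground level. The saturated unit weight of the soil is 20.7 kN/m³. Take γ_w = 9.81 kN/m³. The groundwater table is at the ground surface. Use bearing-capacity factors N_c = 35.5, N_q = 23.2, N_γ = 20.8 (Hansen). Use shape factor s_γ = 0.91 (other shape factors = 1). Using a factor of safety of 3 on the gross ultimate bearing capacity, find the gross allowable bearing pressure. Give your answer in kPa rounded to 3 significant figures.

q_all ≈ 334 kPa

Water table at ground surface, so effective unit weight γ' = 20.7 − 9.81 = 10.89 kN/m³ is used throughout; overburden q = 10.89 × 2.5 = 27.225 kPa; the same γ' applies in the ½γBN_γ term.
Surcharge term q·N_q = 27.225 × 23.2 = 631.62 kPa; self-weight term 0.5·γ·B·N_γ·s_γ = 0.5 × 10.89 × 3.6 × 20.8 × 0.91 = 371.03 kPa.
q_ult = 631.62 + 371.03 = 1002.6 kPa.
q_all = 1002.6 / 3 = 334.22 kPa.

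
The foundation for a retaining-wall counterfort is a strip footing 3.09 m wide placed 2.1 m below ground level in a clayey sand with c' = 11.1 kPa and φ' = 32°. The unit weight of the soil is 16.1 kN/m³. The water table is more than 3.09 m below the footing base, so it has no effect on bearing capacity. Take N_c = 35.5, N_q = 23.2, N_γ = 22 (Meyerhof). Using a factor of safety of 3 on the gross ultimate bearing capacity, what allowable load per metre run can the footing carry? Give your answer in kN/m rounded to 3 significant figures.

Overburden at base level: q = 16.1 × 2.1 = 33.81 kPa.
Cohesion term c·N_c = 11.1 × 35.5 = 394.05 kPa; surcharge term q·N_q = 33.81 × 23.2 = 784.39 kPa; self-weight term 0.5·γ·B·N_γ = 0.5 × 16.1 × 3.09 × 22 = 547.24 kPa.
q_ult = 394.05 + 784.39 + 547.24 = 1725.7 kPa.
Gross allowable pressure q_all = 1725.7 / 3 = 575.23 kPa.
Allowable wall load = q_all × B = 575.23 × 3.09 = 1777.5 kN per metre run.

≈ 1780 kN/m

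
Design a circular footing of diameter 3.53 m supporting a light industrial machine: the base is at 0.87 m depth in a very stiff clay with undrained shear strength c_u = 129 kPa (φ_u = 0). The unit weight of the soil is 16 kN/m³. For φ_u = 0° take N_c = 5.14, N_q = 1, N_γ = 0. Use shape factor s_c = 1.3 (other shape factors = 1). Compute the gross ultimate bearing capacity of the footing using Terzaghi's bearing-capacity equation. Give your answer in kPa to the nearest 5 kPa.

q = γ·D_f = 16 × 0.87 = 13.92 kPa.
c·N_c·s_c = 129 × 5.14 × 1.3 = 861.98 kPa
q·N_q = 13.92 × 1 = 13.92 kPa
q_ult = 861.98 + 13.92 = 875.9 kPa.

q_ult ≈ 875 kPa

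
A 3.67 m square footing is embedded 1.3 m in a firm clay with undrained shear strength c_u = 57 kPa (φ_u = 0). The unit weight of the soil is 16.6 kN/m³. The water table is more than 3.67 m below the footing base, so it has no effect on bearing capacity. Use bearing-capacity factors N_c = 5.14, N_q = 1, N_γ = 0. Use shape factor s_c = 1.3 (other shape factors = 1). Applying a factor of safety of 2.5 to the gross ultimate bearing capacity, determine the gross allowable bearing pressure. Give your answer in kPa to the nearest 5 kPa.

q = γ·D_f = 16.6 × 1.3 = 21.58 kPa.
c·N_c·s_c = 57 × 5.14 × 1.3 = 380.87 kPa
q·N_q = 21.58 × 1 = 21.58 kPa
q_ult = 380.87 + 21.58 = 402.45 kPa.
q_all = q_ult / FS = 402.45 / 2.5 = 160.98 kPa.

q_all ≈ 160 kPa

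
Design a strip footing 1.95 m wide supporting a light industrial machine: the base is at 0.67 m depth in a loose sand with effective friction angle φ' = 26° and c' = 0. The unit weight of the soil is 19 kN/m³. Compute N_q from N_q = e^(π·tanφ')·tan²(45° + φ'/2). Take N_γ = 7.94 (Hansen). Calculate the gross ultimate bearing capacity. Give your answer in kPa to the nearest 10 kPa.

tan26° = 0.4877, so N_q = e^(π×0.4877)·tan²(58°) = 4.629 × 2.561 = 11.85.
q = γ·D_f = 19 × 0.67 = 12.73 kPa.
q·N_q = 12.73 × 11.854 = 150.9 kPa
0.5·γ·B·N_γ = 0.5 × 19 × 1.95 × 7.94 = 147.09 kPa
q_ult = 150.9 + 147.09 = 297.99 kPa.

q_ult ≈ 300 kPa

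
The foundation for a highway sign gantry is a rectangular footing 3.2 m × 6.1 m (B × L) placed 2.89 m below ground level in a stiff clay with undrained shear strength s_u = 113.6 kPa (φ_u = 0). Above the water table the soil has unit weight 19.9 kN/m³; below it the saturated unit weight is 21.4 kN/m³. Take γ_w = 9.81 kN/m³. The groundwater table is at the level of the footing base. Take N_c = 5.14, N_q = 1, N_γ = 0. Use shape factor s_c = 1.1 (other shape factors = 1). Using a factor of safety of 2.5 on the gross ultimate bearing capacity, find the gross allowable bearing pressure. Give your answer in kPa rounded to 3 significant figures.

q_all ≈ 280 kPa

q = γ·D_f = 19.9 × 2.89 = 57.511 kPa.
c·N_c·s_c = 113.6 × 5.14 × 1.1 = 642.29 kPa
q·N_q = 57.511 × 1 = 57.511 kPa
q_ult = 642.29 + 57.511 = 699.81 kPa.
q_all = 699.81 / 2.5 = 279.92 kPa.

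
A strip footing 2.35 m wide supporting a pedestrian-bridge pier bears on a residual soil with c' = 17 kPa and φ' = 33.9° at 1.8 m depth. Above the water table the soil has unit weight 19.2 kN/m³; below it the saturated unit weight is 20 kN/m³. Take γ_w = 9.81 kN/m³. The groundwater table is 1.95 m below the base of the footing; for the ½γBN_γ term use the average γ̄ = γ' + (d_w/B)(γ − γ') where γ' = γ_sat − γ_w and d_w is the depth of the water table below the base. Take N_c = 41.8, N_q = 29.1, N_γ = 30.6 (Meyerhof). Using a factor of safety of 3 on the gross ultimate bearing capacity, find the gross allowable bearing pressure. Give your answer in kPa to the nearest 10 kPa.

Overburden at base level: q = 19.2 × 1.8 = 34.56 kPa.
The water table is 1.95 m below the base (< B = 2.35 m), so the ½γBN_γ term uses γ̄ = γ' + (d_w/B)(γ − γ') = 10.19 + (1.95/2.35)(19.2 − 10.19) = 17.666 kN/m³.
Cohesion term c·N_c = 17 × 41.8 = 710.6 kPa; surcharge term q·N_q = 34.56 × 29.1 = 1005.7 kPa; self-weight term 0.5·γ·B·N_γ = 0.5 × 17.666 × 2.35 × 30.6 = 635.19 kPa.
q_ult = 710.6 + 1005.7 + 635.19 = 2351.5 kPa.
q_all = 2351.5 / 3 = 783.83 kPa.

q_all ≈ 780 kPa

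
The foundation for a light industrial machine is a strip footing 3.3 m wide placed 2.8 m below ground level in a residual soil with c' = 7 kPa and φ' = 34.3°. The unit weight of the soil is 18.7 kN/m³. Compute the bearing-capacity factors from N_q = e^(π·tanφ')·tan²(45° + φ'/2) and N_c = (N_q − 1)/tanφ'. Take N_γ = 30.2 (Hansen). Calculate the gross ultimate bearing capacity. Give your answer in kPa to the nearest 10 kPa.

tan34.3° = 0.6822, so N_q = e^(π×0.6822)·tan²(62.15°) = 8.525 × 3.582 = 30.54.
N_c = (30.54 − 1)/tan34.3° = 43.3.
q = γ·D_f = 18.7 × 2.8 = 52.36 kPa.
c·N_c = 7 × 43.303 = 303.12 kPa
q·N_q = 52.36 × 30.539 = 1599 kPa
0.5·γ·B·N_γ = 0.5 × 18.7 × 3.3 × 30.2 = 931.82 kPa
q_ult = 303.12 + 1599 + 931.82 = 2834 kPa.

q_ult ≈ 2830 kPa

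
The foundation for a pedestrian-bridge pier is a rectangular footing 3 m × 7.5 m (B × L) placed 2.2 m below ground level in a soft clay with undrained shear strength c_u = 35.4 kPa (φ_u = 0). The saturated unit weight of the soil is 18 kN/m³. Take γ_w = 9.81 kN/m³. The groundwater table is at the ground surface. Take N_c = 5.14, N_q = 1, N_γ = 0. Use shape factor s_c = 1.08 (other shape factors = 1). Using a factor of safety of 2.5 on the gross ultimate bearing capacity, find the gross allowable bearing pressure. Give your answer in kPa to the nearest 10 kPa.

q_all ≈ 90 kPa

γ' = 18 − 9.81 = 8.19 kN/m³ (submerged throughout). q = 8.19 × 2.2 = 18.018 kPa.
c·N_c·s_c = 35.4 × 5.14 × 1.08 = 196.51 kPa
q·N_q = 18.018 × 1 = 18.018 kPa
q_ult = 196.51 + 18.018 = 214.53 kPa.
q_all = 214.53 / 2.5 = 85.812 kPa.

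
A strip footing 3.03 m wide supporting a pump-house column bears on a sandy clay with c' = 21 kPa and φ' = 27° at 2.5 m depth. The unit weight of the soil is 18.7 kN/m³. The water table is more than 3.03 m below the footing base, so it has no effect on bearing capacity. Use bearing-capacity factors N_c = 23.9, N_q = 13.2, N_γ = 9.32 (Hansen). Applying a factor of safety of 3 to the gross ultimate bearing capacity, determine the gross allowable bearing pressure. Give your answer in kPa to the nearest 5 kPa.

q_all ≈ 460 kPa

q = γ·D_f = 18.7 × 2.5 = 46.75 kPa.
c·N_c = 21 × 23.9 = 501.9 kPa
q·N_q = 46.75 × 13.2 = 617.1 kPa
0.5·γ·B·N_γ = 0.5 × 18.7 × 3.03 × 9.32 = 264.04 kPa
q_ult = 501.9 + 617.1 + 264.04 = 1383 kPa.
q_all = q_ult / FS = 1383 / 3 = 461.01 kPa.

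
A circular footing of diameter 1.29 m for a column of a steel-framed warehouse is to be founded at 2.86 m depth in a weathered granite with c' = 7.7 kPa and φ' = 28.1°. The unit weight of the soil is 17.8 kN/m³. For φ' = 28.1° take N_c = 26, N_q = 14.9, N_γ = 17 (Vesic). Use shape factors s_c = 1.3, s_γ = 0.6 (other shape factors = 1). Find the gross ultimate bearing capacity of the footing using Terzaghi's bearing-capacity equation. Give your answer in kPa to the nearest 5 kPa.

q_ult ≈ 1135 kPa

Overburden at base level: q = 17.8 × 2.86 = 50.908 kPa.
Cohesion term c·N_c·s_c = 7.7 × 26 × 1.3 = 260.26 kPa; surcharge term q·N_q = 50.908 × 14.9 = 758.53 kPa; self-weight term 0.5·γ·B·N_γ·s_γ = 0.5 × 17.8 × 1.29 × 17 × 0.6 = 117.11 kPa.
q_ult = 260.26 + 758.53 + 117.11 = 1135.9 kPa.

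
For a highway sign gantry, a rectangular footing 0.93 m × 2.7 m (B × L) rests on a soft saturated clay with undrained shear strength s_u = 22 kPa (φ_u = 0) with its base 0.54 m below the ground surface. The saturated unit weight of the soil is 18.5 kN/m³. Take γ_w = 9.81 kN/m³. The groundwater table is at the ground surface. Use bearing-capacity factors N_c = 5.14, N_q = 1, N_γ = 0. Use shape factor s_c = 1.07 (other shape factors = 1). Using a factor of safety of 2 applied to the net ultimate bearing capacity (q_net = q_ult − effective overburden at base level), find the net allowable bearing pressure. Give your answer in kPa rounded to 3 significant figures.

With the water table at the surface the whole profile is submerged: γ' = 18.5 − 9.81 = 8.69 kN/m³, so q = γ'·D_f = 4.6926 kPa.
q_ult = c·N_c·s_c + q·N_q
     = 22 × 5.14 × 1.07 + 4.6926 × 1
     = 121 + 4.6926 = 125.69 kPa.
Net ultimate: q_net = 125.69 − 4.6926 = 121 kPa.
q_all(net) = 121 / 2 = 60.498 kPa.

q_all(net) ≈ 60.5 kPa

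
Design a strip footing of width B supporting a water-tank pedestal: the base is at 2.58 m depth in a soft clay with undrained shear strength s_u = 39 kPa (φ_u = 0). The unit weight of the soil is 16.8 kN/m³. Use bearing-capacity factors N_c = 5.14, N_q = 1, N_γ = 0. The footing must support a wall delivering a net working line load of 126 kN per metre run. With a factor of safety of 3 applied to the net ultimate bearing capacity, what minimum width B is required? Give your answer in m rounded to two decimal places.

B = 1.89 m

Effective surcharge at the founding depth q = γ·D_f = 16.8 × 2.58 = 43.344 kPa.
q_ult = c·N_c + q·N_q
     = 39 × 5.14 + 43.344 × 1
     = 200.46 + 43.344 = 243.8 kPa.
For φ = 0 the ½γBN_γ term vanishes, so q_ult is independent of B. q_net = 243.8 − 43.344 = 200.46 kPa; q_all(net) = 200.46/3 = 66.82 kPa.
Required width B = w / q_all(net) = 126 / 66.82 = 1.886 m.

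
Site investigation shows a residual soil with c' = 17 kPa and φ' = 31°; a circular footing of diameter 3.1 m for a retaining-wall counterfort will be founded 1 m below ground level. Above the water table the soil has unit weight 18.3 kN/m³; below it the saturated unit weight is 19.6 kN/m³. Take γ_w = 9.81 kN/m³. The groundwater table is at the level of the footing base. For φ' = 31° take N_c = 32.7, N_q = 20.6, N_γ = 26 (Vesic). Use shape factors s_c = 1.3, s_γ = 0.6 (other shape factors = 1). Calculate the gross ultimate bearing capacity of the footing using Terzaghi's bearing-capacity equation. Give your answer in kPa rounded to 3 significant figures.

q_ult ≈ 1340 kPa

Overburden at base level: q = 18.3 × 1 = 18.3 kPa.
Below the base the soil is submerged, so the ½γBN_γ term uses γ' = 19.6 − 9.81 = 9.79 kN/m³.
Cohesion term c·N_c·s_c = 17 × 32.7 × 1.3 = 722.67 kPa; surcharge term q·N_q = 18.3 × 20.6 = 376.98 kPa; self-weight term 0.5·γ·B·N_γ·s_γ = 0.5 × 9.79 × 3.1 × 26 × 0.6 = 236.72 kPa.
q_ult = 722.67 + 376.98 + 236.72 = 1336.4 kPa.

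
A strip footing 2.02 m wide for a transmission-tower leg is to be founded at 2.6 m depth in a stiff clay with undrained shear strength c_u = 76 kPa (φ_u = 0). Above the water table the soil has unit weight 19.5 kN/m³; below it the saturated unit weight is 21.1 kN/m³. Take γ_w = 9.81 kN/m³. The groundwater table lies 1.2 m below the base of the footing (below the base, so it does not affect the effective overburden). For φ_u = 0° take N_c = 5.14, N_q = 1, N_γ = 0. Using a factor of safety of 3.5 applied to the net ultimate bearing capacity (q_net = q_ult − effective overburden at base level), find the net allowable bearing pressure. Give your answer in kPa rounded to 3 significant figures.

q_all(net) ≈ 112 kPa

q = γ·D_f = 19.5 × 2.6 = 50.7 kPa.
c·N_c = 76 × 5.14 = 390.64 kPa
q·N_q = 50.7 × 1 = 50.7 kPa
q_ult = 390.64 + 50.7 = 441.34 kPa.
Net ultimate: q_net = 441.34 − 50.7 = 390.64 kPa.
q_all(net) = 390.64 / 3.5 = 111.61 kPa.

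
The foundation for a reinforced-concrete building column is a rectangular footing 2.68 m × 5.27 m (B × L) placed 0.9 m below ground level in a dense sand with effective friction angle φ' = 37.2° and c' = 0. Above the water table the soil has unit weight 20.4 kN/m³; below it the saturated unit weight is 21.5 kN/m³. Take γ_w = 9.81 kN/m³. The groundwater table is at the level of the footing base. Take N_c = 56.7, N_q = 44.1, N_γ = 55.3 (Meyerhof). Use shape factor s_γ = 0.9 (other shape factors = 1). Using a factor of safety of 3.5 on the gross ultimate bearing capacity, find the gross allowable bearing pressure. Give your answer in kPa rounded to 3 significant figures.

q_all ≈ 454 kPa

Overburden at base level: q = 20.4 × 0.9 = 18.36 kPa.
Below the base the soil is submerged, so the ½γBN_γ term uses γ' = 21.5 − 9.81 = 11.69 kN/m³.
Surcharge term q·N_q = 18.36 × 44.1 = 809.68 kPa; self-weight term 0.5·γ·B·N_γ·s_γ = 0.5 × 11.69 × 2.68 × 55.3 × 0.9 = 779.63 kPa.
q_ult = 809.68 + 779.63 = 1589.3 kPa.
q_all = 1589.3 / 3.5 = 454.09 kPa.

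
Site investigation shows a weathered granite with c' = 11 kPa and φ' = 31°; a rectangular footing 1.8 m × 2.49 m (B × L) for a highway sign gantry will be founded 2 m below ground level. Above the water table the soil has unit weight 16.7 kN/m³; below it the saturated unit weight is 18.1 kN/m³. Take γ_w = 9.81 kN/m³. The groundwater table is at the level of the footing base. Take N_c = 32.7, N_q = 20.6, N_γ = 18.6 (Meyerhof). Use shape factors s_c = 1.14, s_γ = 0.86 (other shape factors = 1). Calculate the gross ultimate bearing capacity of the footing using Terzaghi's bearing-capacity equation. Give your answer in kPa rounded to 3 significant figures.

q_ult ≈ 1220 kPa

Overburden at base level: q = 16.7 × 2 = 33.4 kPa.
Below the base the soil is submerged, so the ½γBN_γ term uses γ' = 18.1 − 9.81 = 8.29 kN/m³.
Cohesion term c·N_c·s_c = 11 × 32.7 × 1.14 = 410.06 kPa; surcharge term q·N_q = 33.4 × 20.6 = 688.04 kPa; self-weight term 0.5·γ·B·N_γ·s_γ = 0.5 × 8.29 × 1.8 × 18.6 × 0.86 = 119.35 kPa.
q_ult = 410.06 + 688.04 + 119.35 = 1217.4 kPa.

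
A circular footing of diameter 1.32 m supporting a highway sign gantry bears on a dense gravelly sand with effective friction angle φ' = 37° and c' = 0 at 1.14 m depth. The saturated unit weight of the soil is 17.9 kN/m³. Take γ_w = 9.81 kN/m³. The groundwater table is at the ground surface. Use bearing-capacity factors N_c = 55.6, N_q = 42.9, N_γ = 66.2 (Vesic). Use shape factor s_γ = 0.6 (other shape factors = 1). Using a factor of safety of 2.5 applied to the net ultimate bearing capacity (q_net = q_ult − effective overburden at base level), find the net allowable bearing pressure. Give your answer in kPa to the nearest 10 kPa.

q_all(net) ≈ 240 kPa

With the water table at the surface the whole profile is submerged: γ' = 17.9 − 9.81 = 8.09 kN/m³, so q = γ'·D_f = 9.2226 kPa; the same γ' applies in the ½γBN_γ term.
q_ult = q·N_q + 0.5·γ·B·N_γ·s_γ
     = 9.2226 × 42.9 + 0.5 × 8.09 × 1.32 × 66.2 × 0.6
     = 395.65 + 212.08 = 607.73 kPa.
Net ultimate: q_net = 607.73 − 9.2226 = 598.51 kPa.
q_all(net) = 598.51 / 2.5 = 239.4 kPa.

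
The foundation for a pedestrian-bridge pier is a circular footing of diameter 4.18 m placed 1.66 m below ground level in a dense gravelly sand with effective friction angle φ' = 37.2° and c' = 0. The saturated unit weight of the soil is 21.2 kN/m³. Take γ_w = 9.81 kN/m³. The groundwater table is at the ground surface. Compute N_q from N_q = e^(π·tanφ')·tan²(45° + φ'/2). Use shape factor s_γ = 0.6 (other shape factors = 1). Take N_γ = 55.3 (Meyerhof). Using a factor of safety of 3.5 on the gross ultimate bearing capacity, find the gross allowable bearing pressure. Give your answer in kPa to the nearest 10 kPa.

N_q = e^(π·tan37.2°)·tan²(63.6°) = 44.05.
With the water table at the surface the whole profile is submerged: γ' = 21.2 − 9.81 = 11.39 kN/m³, so q = γ'·D_f = 18.907 kPa; the same γ' applies in the ½γBN_γ term.
q_ult = q·N_q + 0.5·γ·B·N_γ·s_γ
     = 18.907 × 44.05 + 0.5 × 11.39 × 4.18 × 55.3 × 0.6
     = 832.87 + 789.85 = 1622.7 kPa.
q_all = 1622.7 / 3.5 = 463.64 kPa.

q_all ≈ 460 kPa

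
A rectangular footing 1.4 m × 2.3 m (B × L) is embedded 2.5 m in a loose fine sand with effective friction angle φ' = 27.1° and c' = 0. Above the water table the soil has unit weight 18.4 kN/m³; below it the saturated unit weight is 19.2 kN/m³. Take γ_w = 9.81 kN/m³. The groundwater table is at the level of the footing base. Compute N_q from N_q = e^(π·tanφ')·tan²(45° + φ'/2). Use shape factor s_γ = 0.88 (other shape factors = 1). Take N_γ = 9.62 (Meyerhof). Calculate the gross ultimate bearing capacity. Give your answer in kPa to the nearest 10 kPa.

q_ult ≈ 670 kPa

tan27.1° = 0.5117, so N_q = e^(π×0.5117)·tan²(58.55°) = 4.991 × 2.673 = 13.34.
Overburden at base level: q = 18.4 × 2.5 = 46 kPa.
Below the base the soil is submerged, so the ½γBN_γ term uses γ' = 19.2 − 9.81 = 9.39 kN/m³.
Surcharge term q·N_q = 46 × 13.343 = 613.77 kPa; self-weight term 0.5·γ·B·N_γ·s_γ = 0.5 × 9.39 × 1.4 × 9.62 × 0.88 = 55.644 kPa.
q_ult = 613.77 + 55.644 = 669.42 kPa.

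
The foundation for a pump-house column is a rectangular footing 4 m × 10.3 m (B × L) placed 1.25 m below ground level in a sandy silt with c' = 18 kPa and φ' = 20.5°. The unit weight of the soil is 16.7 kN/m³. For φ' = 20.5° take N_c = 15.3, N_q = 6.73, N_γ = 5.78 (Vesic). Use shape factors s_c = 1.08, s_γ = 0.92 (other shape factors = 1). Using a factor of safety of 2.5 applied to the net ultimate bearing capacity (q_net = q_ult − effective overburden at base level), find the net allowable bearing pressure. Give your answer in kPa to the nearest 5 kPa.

Overburden at base level: q = 16.7 × 1.25 = 20.875 kPa.
Cohesion term c·N_c·s_c = 18 × 15.3 × 1.08 = 297.43 kPa; surcharge term q·N_q = 20.875 × 6.73 = 140.49 kPa; self-weight term 0.5·γ·B·N_γ·s_γ = 0.5 × 16.7 × 4 × 5.78 × 0.92 = 177.61 kPa.
q_ult = 297.43 + 140.49 + 177.61 = 615.53 kPa.
Net ultimate: q_net = 615.53 − 20.875 = 594.65 kPa.
q_all(net) = 594.65 / 2.5 = 237.86 kPa.

q_all(net) ≈ 240 kPa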